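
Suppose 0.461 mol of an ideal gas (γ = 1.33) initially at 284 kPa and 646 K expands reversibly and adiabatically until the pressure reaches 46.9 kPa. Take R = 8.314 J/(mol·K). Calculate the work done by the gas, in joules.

2700 J

V₁ = nRT₁/P₁ = 0.461×8.314×646/284 = 8.72 L.
Adiabatic: T₂/T₁ = (P₂/P₁)^((γ−1)/γ) ⇒ T₂ = 646×(0.165)^0.248 = 413 K; V₂ = 33.8 L.
ΔU = nCvΔT = 0.461×25.2×(413−646) = -2700 J.
Q = 0 for an adiabatic process, so W = −ΔU = 2700 J.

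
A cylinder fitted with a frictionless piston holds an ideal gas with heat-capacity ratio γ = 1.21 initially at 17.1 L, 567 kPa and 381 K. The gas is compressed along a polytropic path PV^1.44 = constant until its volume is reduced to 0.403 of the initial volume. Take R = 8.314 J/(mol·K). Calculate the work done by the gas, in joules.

-10800 J

n = P₁V₁/(RT₁) = 567×17.1/(8.314×381) = 3.06 mol.
Polytropic n=1.44: T₂ = T₁(V₁/V₂)^(n−1) = 381×(2.48)^0.44 = 568 K; P₂ = P₁(V₁/V₂)^n = 2100 kPa.
W = (P₁V₁−P₂V₂)/(n−1) = (567×17.1−2100×6.89)/0.44 = -10800 J.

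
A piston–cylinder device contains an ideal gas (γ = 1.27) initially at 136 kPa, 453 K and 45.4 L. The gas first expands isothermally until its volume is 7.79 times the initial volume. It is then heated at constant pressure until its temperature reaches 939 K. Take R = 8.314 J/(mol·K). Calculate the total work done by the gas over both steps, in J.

19300 J

n = P₁V₁/(RT₁) = 136×45.4/(8.314×453) = 1.64 mol.
Step 1 — Isothermal: T stays 453 K; PV = const ⇒ V₂ = 354 L, P₂ = 17.5 kPa.
ΔU = 0 (ideal gas, T constant).
W = nRT ln(V₂/V₁) = 1.64×8.314×453×ln(7.79) = 12700 J.
Q = ΔU + W = 12700 J.
State after step 1: P = 17.5 kPa, V = 354 L, T = 453 K.
Step 2 — Isobaric: P stays 17.5 kPa; V/T = const ⇒ T₂ = 939 K, V₂ = 733 L.
W = PΔV = 17.5×(733−354) kPa·L = 6620 J.
ΔU = nCvΔT = 1.64×30.8×(939−453) = 24500 J.
Q = ΔU + W = nCpΔT = 31200 J.
Net over both steps: W = 19300 J, Q = 43800 J, ΔU = 24500 J.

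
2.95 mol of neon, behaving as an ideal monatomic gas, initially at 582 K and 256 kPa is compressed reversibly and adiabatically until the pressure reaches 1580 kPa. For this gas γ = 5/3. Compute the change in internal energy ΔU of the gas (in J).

V₁ = nRT₁/P₁ = 2.95×8.314×582/256 = 55.8 L.
Adiabatic: T₂/T₁ = (P₂/P₁)^((γ−1)/γ) ⇒ T₂ = 582×(6.17)^0.400 = 1210 K; V₂ = 18.7 L.
For an ideal gas ΔU = nCvΔT with Cv = (3/2)R = 12.5 J/(mol·K).
ΔU = 2.95×12.5×(1210−582) = 22900 J.

22900 J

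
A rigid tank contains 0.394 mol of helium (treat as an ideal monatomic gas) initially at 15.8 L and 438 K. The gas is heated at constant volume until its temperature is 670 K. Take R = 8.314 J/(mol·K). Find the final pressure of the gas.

139 kPa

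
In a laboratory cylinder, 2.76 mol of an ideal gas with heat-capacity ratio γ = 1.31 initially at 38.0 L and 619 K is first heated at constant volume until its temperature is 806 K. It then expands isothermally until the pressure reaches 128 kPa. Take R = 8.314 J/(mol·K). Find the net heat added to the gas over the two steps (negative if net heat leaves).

P₁ = nRT₁/V₁ = 2.76×8.314×619/38.0 = 374 kPa.
Step 1 — Isochoric: V stays 38.0 L; P/T = const ⇒ T₂ = 806 K, P₂ = 487 kPa.
W = 0 (no volume change).
ΔU = nCvΔT = 2.76×26.8×(806−619) = 13800 J.
Q = ΔU = 13800 J.
State after step 1: P = 487 kPa, V = 38.0 L, T = 806 K.
Step 2 — Isothermal: T stays 806 K; PV = const ⇒ V₂ = 144 L, P₂ = 128 kPa.
ΔU = 0 (ideal gas, T constant).
W = nRT ln(V₂/V₁) = 2.76×8.314×806×ln(3.80) = 24700 J.
Q = ΔU + W = 24700 J.
Net over both steps: W = 24700 J, Q = 38500 J, ΔU = 13800 J.

38500 J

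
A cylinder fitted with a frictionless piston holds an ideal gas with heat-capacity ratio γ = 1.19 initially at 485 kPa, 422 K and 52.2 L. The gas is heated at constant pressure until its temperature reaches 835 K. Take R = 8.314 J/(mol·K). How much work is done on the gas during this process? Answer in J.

n = P₁V₁/(RT₁) = 485×52.2/(8.314×422) = 7.22 mol.
Isobaric: P stays 485 kPa; V/T = const ⇒ T₂ = 835 K, V₂ = 103 L.
W = PΔV = 485×(103−52.2) kPa·L = 24800 J.
Work done on the gas = −W_by = -24800 J.

-24800 J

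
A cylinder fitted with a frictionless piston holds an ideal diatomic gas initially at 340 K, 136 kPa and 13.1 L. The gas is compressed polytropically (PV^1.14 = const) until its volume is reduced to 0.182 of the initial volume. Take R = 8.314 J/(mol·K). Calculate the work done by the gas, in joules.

-3430 J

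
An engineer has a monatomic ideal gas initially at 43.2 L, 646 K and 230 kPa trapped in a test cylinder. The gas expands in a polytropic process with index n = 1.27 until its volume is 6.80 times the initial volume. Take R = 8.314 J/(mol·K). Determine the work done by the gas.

n = P₁V₁/(RT₁) = 230×43.2/(8.314×646) = 1.85 mol.
Polytropic n=1.27: T₂ = T₁(V₁/V₂)^(n−1) = 646×(0.147)^0.27 = 385 K; P₂ = P₁(V₁/V₂)^n = 20.2 kPa.
W = (P₁V₁−P₂V₂)/(n−1) = (230×43.2−20.2×294)/0.27 = 14900 J.

14900 J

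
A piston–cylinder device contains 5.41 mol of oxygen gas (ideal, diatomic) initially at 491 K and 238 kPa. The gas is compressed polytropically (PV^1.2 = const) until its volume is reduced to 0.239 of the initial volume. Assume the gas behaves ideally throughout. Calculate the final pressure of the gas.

V₁ = nRT₁/P₁ = 5.41×8.314×491/238 = 92.8 L.
Polytropic n=1.2: T₂ = T₁(V₁/V₂)^(n−1) = 491×(4.18)^0.20 = 654 K; P₂ = P₁(V₁/V₂)^n = 1330 kPa.

1330 kPa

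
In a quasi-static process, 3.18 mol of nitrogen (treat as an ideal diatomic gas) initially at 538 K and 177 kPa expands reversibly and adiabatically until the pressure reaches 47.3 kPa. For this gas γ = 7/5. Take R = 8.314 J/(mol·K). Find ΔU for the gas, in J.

-11200 J

V₁ = nRT₁/P₁ = 3.18×8.314×538/177 = 80.4 L.
Adiabatic: T₂/T₁ = (P₂/P₁)^((γ−1)/γ) ⇒ T₂ = 538×(0.267)^0.286 = 369 K; V₂ = 206 L.
For an ideal gas ΔU = nCvΔT with Cv = (5/2)R = 20.8 J/(mol·K).
ΔU = 3.18×20.8×(369−538) = -11200 J.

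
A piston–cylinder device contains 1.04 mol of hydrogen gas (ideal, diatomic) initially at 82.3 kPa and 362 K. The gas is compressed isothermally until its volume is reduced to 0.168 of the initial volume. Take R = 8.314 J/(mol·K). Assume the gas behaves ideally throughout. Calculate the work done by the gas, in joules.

-5580 J

V₁ = nRT₁/P₁ = 1.04×8.314×362/82.3 = 38.0 L.
Isothermal: T stays 362 K; PV = const ⇒ V₂ = 6.39 L, P₂ = 490 kPa.
W = nRT ln(V₂/V₁) = 1.04×8.314×362×ln(0.168) = -5580 J.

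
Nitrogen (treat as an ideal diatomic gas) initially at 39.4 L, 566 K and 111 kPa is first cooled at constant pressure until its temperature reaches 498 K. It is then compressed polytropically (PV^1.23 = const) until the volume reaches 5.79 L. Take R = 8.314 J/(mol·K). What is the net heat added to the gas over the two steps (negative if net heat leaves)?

-5460 J

n = P₁V₁/(RT₁) = 111×39.4/(8.314×566) = 0.929 mol.
Step 1 — Isobaric: P stays 111 kPa; V/T = const ⇒ T₂ = 498 K, V₂ = 34.7 L.
W = PΔV = 111×(34.7−39.4) kPa·L = -525 J.
ΔU = nCvΔT = 0.929×20.8×(498−566) = -1310 J.
Q = ΔU + W = nCpΔT = -1840 J.
State after step 1: P = 111 kPa, V = 34.7 L, T = 498 K.
Step 2 — Polytropic n=1.23: T₂ = T₁(V₁/V₂)^(n−1) = 498×(5.99)^0.23 = 752 K; P₂ = P₁(V₁/V₂)^n = 1000 kPa.
W = (P₁V₁−P₂V₂)/(n−1) = (111×34.7−1000×5.79)/0.23 = -8520 J.
ΔU = nCvΔT = 0.929×20.8×(752−498) = 4900 J.
Q = ΔU + W = -3620 J.
Net over both steps: W = -9050 J, Q = -5460 J, ΔU = 3590 J.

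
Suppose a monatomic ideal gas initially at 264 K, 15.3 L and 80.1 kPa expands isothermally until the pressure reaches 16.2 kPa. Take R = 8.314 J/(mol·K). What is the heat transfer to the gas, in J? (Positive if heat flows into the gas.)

n = P₁V₁/(RT₁) = 80.1×15.3/(8.314×264) = 0.558 mol.
Isothermal: T stays 264 K; PV = const ⇒ V₂ = 75.7 L, P₂ = 16.2 kPa.
ΔU = 0 (ideal gas, T constant).
W = nRT ln(V₂/V₁) = 0.558×8.314×264×ln(4.94) = 1960 J.
Q = ΔU + W = 1960 J.

1960 J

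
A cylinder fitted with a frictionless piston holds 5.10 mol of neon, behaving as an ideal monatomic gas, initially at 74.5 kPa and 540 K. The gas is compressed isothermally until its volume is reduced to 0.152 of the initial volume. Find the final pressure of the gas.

V₁ = nRT₁/P₁ = 5.10×8.314×540/74.5 = 307 L.
Isothermal: T stays 540 K; PV = const ⇒ V₂ = 46.7 L, P₂ = 490 kPa.

490 kPa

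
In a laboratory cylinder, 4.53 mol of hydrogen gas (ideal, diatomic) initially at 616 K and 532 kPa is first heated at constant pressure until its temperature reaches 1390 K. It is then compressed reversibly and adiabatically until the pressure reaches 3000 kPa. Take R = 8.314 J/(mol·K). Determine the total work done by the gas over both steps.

V₁ = nRT₁/P₁ = 4.53×8.314×616/532 = 43.6 L.
Step 1 — Isobaric: P stays 532 kPa; V/T = const ⇒ T₂ = 1390 K, V₂ = 98.4 L.
W = PΔV = 532×(98.4−43.6) kPa·L = 29200 J.
ΔU = nCvΔT = 4.53×20.8×(1390−616) = 72900 J.
Q = ΔU + W = nCpΔT = 102000 J.
State after step 1: P = 532 kPa, V = 98.4 L, T = 1390 K.
Step 2 — Adiabatic: T₂/T₁ = (P₂/P₁)^((γ−1)/γ) ⇒ T₂ = 1390×(5.64)^0.286 = 2280 K; V₂ = 28.6 L.
ΔU = nCvΔT = 4.53×20.8×(2280−1390) = 83700 J.
Q = 0 for an adiabatic process, so W = −ΔU = -83700 J.
Net over both steps: W = -54500 J, Q = 102000 J, ΔU = 157000 J.

-54500 J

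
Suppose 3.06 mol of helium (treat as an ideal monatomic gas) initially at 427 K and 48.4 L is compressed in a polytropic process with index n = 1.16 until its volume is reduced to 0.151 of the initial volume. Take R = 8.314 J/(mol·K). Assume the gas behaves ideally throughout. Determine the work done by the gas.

P₁ = nRT₁/V₁ = 3.06×8.314×427/48.4 = 224 kPa.
Polytropic n=1.16: T₂ = T₁(V₁/V₂)^(n−1) = 427×(6.62)^0.16 = 578 K; P₂ = P₁(V₁/V₂)^n = 2010 kPa.
W = (P₁V₁−P₂V₂)/(n−1) = (224×48.4−2010×7.31)/0.16 = -24000 J.

-24000 J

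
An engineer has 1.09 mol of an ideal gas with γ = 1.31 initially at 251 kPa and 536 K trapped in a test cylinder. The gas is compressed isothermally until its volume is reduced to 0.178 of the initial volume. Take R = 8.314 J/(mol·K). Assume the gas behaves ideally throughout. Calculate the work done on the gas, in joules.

V₁ = nRT₁/P₁ = 1.09×8.314×536/251 = 19.4 L.
Isothermal: T stays 536 K; PV = const ⇒ V₂ = 3.44 L, P₂ = 1410 kPa.
W = nRT ln(V₂/V₁) = 1.09×8.314×536×ln(0.178) = -8380 J.
Work done on the gas = −W_by = 8380 J.

8380 J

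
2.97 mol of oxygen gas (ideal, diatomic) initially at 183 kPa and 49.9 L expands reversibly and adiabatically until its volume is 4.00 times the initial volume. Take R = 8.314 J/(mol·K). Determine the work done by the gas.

T₁ = P₁V₁/(nR) = 183×49.9/(2.97×8.314) = 370 K.
Adiabatic: TV^(γ−1) = const ⇒ T₂ = 370×(0.250)^0.400 = 212 K; PV^γ = const ⇒ P₂ = 26.3 kPa.
ΔU = nCvΔT = 2.97×20.8×(212−370) = -9720 J.
Q = 0 for an adiabatic process, so W = −ΔU = 9720 J.

9720 J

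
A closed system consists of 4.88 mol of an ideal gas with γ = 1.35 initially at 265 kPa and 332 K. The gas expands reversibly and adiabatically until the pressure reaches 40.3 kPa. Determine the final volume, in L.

V₁ = nRT₁/P₁ = 4.88×8.314×332/265 = 50.8 L.
Adiabatic: T₂/T₁ = (P₂/P₁)^((γ−1)/γ) ⇒ T₂ = 332×(0.152)^0.259 = 204 K; V₂ = 205 L.

205 L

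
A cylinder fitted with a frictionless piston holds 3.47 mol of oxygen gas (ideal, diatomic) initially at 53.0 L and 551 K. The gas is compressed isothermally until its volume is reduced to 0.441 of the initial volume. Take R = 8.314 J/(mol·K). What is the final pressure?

P₁ = nRT₁/V₁ = 3.47×8.314×551/53.0 = 300 kPa.
Isothermal: T stays 551 K; PV = const ⇒ V₂ = 23.4 L, P₂ = 680 kPa.

680 kPa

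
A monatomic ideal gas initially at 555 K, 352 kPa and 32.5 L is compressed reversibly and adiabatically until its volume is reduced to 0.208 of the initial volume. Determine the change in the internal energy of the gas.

n = P₁V₁/(RT₁) = 352×32.5/(8.314×555) = 2.48 mol.
Adiabatic: TV^(γ−1) = const ⇒ T₂ = 555×(4.81)^0.667 = 1580 K; PV^γ = const ⇒ P₂ = 4820 kPa.
For an ideal gas ΔU = nCvΔT with Cv = (3/2)R = 12.5 J/(mol·K).
ΔU = 2.48×12.5×(1580−555) = 31700 J.

31700 J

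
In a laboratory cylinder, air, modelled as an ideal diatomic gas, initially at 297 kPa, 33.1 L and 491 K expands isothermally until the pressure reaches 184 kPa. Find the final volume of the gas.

Isothermal: T stays 491 K; PV = const ⇒ V₂ = 53.4 L, P₂ = 184 kPa.

53.4 L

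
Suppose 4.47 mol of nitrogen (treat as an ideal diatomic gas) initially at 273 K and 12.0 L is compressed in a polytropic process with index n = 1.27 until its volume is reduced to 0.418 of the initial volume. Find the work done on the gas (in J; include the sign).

P₁ = nRT₁/V₁ = 4.47×8.314×273/12.0 = 845 kPa.
Polytropic n=1.27: T₂ = T₁(V₁/V₂)^(n−1) = 273×(2.39)^0.27 = 345 K; P₂ = P₁(V₁/V₂)^n = 2560 kPa.
W = (P₁V₁−P₂V₂)/(n−1) = (845×12.0−2560×5.02)/0.27 = -9980 J.
Work done on the gas = −W_by = 9980 J.

9980 J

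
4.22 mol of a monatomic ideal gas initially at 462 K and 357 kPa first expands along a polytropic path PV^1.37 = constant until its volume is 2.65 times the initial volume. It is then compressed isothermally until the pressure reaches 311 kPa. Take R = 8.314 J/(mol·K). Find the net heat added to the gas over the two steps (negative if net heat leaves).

-7630 J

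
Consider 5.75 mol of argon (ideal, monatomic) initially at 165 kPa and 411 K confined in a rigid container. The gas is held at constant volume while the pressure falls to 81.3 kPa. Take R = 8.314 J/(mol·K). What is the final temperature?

203 K

V₁ = nRT₁/P₁ = 5.75×8.314×411/165 = 119 L.
Isochoric: V stays 119 L; P/T = const ⇒ T₂ = 203 K, P₂ = 81.3 kPa.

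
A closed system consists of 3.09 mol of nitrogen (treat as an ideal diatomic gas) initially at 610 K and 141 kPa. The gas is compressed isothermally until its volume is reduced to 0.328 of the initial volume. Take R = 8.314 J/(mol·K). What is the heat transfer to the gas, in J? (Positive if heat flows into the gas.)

-17500 J

V₁ = nRT₁/P₁ = 3.09×8.314×610/141 = 111 L.
Isothermal: T stays 610 K; PV = const ⇒ V₂ = 36.5 L, P₂ = 430 kPa.
ΔU = 0 (ideal gas, T constant).
W = nRT ln(V₂/V₁) = 3.09×8.314×610×ln(0.328) = -17500 J.
Q = ΔU + W = -17500 J.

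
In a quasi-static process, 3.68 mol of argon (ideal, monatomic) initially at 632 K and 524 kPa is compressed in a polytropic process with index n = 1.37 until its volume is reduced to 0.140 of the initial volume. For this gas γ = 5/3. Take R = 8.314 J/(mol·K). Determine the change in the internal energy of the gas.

V₁ = nRT₁/P₁ = 3.68×8.314×632/524 = 36.9 L.
Polytropic n=1.37: T₂ = T₁(V₁/V₂)^(n−1) = 632×(7.14)^0.37 = 1310 K; P₂ = P₁(V₁/V₂)^n = 7750 kPa.
For an ideal gas ΔU = nCvΔT with Cv = (3/2)R = 12.5 J/(mol·K).
ΔU = 3.68×12.5×(1310−632) = 31000 J.

31000 J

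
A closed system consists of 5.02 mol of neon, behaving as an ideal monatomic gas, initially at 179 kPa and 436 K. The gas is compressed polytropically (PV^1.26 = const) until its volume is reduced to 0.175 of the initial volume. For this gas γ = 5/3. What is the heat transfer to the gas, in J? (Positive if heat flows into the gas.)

-24500 J

V₁ = nRT₁/P₁ = 5.02×8.314×436/179 = 102 L.
Polytropic n=1.26: T₂ = T₁(V₁/V₂)^(n−1) = 436×(5.71)^0.26 = 686 K; P₂ = P₁(V₁/V₂)^n = 1610 kPa.
W = (P₁V₁−P₂V₂)/(n−1) = (179×102−1610×17.8)/0.26 = -40100 J.
ΔU = nCvΔT = 5.02×12.5×(686−436) = 15600 J.
Q = ΔU + W = -24500 J.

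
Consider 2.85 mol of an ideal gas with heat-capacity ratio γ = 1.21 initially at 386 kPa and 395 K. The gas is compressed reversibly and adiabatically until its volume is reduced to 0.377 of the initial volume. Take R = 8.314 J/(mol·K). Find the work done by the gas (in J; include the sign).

V₁ = nRT₁/P₁ = 2.85×8.314×395/386 = 24.2 L.
Adiabatic: TV^(γ−1) = const ⇒ T₂ = 395×(2.65)^0.210 = 485 K; PV^γ = const ⇒ P₂ = 1260 kPa.
ΔU = nCvΔT = 2.85×39.6×(485−395) = 10100 J.
Q = 0 for an adiabatic process, so W = −ΔU = -10100 J.

-10100 J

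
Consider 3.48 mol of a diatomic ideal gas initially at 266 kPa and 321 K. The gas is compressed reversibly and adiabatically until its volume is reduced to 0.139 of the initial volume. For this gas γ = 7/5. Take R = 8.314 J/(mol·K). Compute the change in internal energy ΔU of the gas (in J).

27900 J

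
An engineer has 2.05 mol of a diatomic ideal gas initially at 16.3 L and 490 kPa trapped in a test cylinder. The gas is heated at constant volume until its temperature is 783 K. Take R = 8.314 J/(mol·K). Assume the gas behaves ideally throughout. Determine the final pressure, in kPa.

819 kPa

T₁ = P₁V₁/(nR) = 490×16.3/(2.05×8.314) = 469 K.
Isochoric: V stays 16.3 L; P/T = const ⇒ T₂ = 783 K, P₂ = 819 kPa.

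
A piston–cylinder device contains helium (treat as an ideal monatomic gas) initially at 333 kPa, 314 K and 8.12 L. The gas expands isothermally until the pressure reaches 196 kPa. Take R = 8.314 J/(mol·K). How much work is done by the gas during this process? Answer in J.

1430 J

n = P₁V₁/(RT₁) = 333×8.12/(8.314×314) = 1.04 mol.
Isothermal: T stays 314 K; PV = const ⇒ V₂ = 13.8 L, P₂ = 196 kPa.
W = nRT ln(V₂/V₁) = 1.04×8.314×314×ln(1.70) = 1430 J.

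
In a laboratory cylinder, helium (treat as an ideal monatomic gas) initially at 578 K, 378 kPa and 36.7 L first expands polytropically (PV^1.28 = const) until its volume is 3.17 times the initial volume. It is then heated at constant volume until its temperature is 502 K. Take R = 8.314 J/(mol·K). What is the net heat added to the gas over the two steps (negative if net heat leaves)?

n = P₁V₁/(RT₁) = 378×36.7/(8.314×578) = 2.89 mol.
Step 1 — Polytropic n=1.28: T₂ = T₁(V₁/V₂)^(n−1) = 578×(0.315)^0.28 = 418 K; P₂ = P₁(V₁/V₂)^n = 86.3 kPa.
W = (P₁V₁−P₂V₂)/(n−1) = (378×36.7−86.3×116)/0.28 = 13700 J.
ΔU = nCvΔT = 2.89×12.5×(418−578) = -5740 J.
Q = ΔU + W = 7930 J.
State after step 1: P = 86.3 kPa, V = 116 L, T = 418 K.
Step 2 — Isochoric: V stays 116 L; P/T = const ⇒ T₂ = 502 K, P₂ = 104 kPa.
W = 0 (no volume change).
ΔU = nCvΔT = 2.89×12.5×(502−418) = 3010 J.
Q = ΔU = 3010 J.
Net over both steps: W = 13700 J, Q = 10900 J, ΔU = -2740 J.

10900 J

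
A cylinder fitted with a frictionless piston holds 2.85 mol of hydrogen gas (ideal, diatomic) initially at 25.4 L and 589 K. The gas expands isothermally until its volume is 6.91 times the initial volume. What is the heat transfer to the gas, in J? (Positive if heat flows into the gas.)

P₁ = nRT₁/V₁ = 2.85×8.314×589/25.4 = 549 kPa.
Isothermal: T stays 589 K; PV = const ⇒ V₂ = 176 L, P₂ = 79.5 kPa.
ΔU = 0 (ideal gas, T constant).
W = nRT ln(V₂/V₁) = 2.85×8.314×589×ln(6.91) = 27000 J.
Q = ΔU + W = 27000 J.

27000 J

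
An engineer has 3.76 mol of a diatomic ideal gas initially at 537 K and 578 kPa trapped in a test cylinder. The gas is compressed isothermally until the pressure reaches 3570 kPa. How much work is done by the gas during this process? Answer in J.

V₁ = nRT₁/P₁ = 3.76×8.314×537/578 = 29.0 L.
Isothermal: T stays 537 K; PV = const ⇒ V₂ = 4.70 L, P₂ = 3570 kPa.
W = nRT ln(V₂/V₁) = 3.76×8.314×537×ln(0.162) = -30600 J.

-30600 J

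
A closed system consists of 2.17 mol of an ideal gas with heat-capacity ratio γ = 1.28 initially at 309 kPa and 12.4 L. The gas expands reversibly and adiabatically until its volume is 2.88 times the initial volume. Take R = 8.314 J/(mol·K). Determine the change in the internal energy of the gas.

-3510 J

T₁ = P₁V₁/(nR) = 309×12.4/(2.17×8.314) = 212 K.
Adiabatic: TV^(γ−1) = const ⇒ T₂ = 212×(0.347)^0.280 = 158 K; PV^γ = const ⇒ P₂ = 79.8 kPa.
For an ideal gas ΔU = nCvΔT with Cv = R/(γ−1) = 29.7 J/(mol·K).
ΔU = 2.17×29.7×(158−212) = -3510 J.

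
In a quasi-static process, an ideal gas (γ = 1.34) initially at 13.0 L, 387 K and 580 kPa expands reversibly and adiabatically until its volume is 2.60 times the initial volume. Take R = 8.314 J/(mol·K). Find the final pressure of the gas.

Adiabatic: TV^(γ−1) = const ⇒ T₂ = 387×(0.385)^0.340 = 280 K; PV^γ = const ⇒ P₂ = 161 kPa.

161 kPa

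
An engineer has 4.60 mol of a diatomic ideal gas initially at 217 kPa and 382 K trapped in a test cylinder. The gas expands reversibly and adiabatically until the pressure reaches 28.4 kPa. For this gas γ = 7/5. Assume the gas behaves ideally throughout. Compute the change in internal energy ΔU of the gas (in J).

V₁ = nRT₁/P₁ = 4.60×8.314×382/217 = 67.3 L.
Adiabatic: T₂/T₁ = (P₂/P₁)^((γ−1)/γ) ⇒ T₂ = 382×(0.131)^0.286 = 214 K; V₂ = 288 L.
For an ideal gas ΔU = nCvΔT with Cv = (5/2)R = 20.8 J/(mol·K).
ΔU = 4.60×20.8×(214−382) = -16100 J.

-16100 J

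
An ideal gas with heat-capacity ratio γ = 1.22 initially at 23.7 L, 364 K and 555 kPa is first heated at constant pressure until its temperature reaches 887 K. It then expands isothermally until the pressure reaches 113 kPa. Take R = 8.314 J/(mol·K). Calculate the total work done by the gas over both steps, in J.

n = P₁V₁/(RT₁) = 555×23.7/(8.314×364) = 4.35 mol.
Step 1 — Isobaric: P stays 555 kPa; V/T = const ⇒ T₂ = 887 K, V₂ = 57.8 L.
W = PΔV = 555×(57.8−23.7) kPa·L = 18900 J.
ΔU = nCvΔT = 4.35×37.8×(887−364) = 85900 J.
Q = ΔU + W = nCpΔT = 105000 J.
State after step 1: P = 555 kPa, V = 57.8 L, T = 887 K.
Step 2 — Isothermal: T stays 887 K; PV = const ⇒ V₂ = 284 L, P₂ = 113 kPa.
ΔU = 0 (ideal gas, T constant).
W = nRT ln(V₂/V₁) = 4.35×8.314×887×ln(4.91) = 51000 J.
Q = ΔU + W = 51000 J.
Net over both steps: W = 69900 J, Q = 156000 J, ΔU = 85900 J.

69900 J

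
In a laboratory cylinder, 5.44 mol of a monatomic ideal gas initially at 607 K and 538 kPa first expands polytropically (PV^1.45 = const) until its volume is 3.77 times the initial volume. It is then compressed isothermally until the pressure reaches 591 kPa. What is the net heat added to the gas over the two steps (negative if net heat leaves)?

-21600 J

V₁ = nRT₁/P₁ = 5.44×8.314×607/538 = 51.0 L.
Step 1 — Polytropic n=1.45: T₂ = T₁(V₁/V₂)^(n−1) = 607×(0.265)^0.45 = 334 K; P₂ = P₁(V₁/V₂)^n = 78.5 kPa.
W = (P₁V₁−P₂V₂)/(n−1) = (538×51.0−78.5×192)/0.45 = 27400 J.
ΔU = nCvΔT = 5.44×12.5×(334−607) = -18500 J.
Q = ΔU + W = 8920 J.
State after step 1: P = 78.5 kPa, V = 192 L, T = 334 K.
Step 2 — Isothermal: T stays 334 K; PV = const ⇒ V₂ = 25.6 L, P₂ = 591 kPa.
ΔU = 0 (ideal gas, T constant).
W = nRT ln(V₂/V₁) = 5.44×8.314×334×ln(0.133) = -30500 J.
Q = ΔU + W = -30500 J.
Net over both steps: W = -3060 J, Q = -21600 J, ΔU = -18500 J.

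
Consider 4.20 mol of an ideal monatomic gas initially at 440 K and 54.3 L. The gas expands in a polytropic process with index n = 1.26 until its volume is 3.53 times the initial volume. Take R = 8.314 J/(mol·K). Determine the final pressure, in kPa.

P₁ = nRT₁/V₁ = 4.20×8.314×440/54.3 = 283 kPa.
Polytropic n=1.26: T₂ = T₁(V₁/V₂)^(n−1) = 440×(0.283)^0.26 = 317 K; P₂ = P₁(V₁/V₂)^n = 57.7 kPa.

57.7 kPa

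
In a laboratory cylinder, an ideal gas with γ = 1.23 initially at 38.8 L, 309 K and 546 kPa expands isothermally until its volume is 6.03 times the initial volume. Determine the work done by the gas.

38100 J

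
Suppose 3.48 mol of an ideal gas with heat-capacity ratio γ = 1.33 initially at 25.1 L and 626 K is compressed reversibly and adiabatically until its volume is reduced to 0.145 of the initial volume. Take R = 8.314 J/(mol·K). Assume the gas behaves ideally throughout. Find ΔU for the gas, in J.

P₁ = nRT₁/V₁ = 3.48×8.314×626/25.1 = 722 kPa.
Adiabatic: TV^(γ−1) = const ⇒ T₂ = 626×(6.90)^0.330 = 1180 K; PV^γ = const ⇒ P₂ = 9410 kPa.
For an ideal gas ΔU = nCvΔT with Cv = R/(γ−1) = 25.2 J/(mol·K).
ΔU = 3.48×25.2×(1180−626) = 48900 J.

48900 J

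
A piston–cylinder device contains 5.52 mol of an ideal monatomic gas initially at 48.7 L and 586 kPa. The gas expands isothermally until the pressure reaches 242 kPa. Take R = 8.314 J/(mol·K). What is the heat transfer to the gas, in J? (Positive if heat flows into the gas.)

25200 J

T₁ = P₁V₁/(nR) = 586×48.7/(5.52×8.314) = 622 K.
Isothermal: T stays 622 K; PV = const ⇒ V₂ = 118 L, P₂ = 242 kPa.
ΔU = 0 (ideal gas, T constant).
W = nRT ln(V₂/V₁) = 5.52×8.314×622×ln(2.42) = 25200 J.
Q = ΔU + W = 25200 J.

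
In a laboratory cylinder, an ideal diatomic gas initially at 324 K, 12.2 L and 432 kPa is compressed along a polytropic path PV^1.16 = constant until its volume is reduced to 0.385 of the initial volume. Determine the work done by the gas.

n = P₁V₁/(RT₁) = 432×12.2/(8.314×324) = 1.96 mol.
Polytropic n=1.16: T₂ = T₁(V₁/V₂)^(n−1) = 324×(2.60)^0.16 = 377 K; P₂ = P₁(V₁/V₂)^n = 1310 kPa.
W = (P₁V₁−P₂V₂)/(n−1) = (432×12.2−1310×4.70)/0.16 = -5440 J.

-5440 J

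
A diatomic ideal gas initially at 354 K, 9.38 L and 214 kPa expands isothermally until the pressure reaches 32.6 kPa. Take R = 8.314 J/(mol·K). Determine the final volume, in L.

61.6 L

Isothermal: T stays 354 K; PV = const ⇒ V₂ = 61.6 L, P₂ = 32.6 kPa.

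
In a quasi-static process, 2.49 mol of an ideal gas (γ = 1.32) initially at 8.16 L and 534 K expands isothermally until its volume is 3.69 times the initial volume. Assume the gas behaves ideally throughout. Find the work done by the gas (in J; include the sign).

14400 J

P₁ = nRT₁/V₁ = 2.49×8.314×534/8.16 = 1350 kPa.
Isothermal: T stays 534 K; PV = const ⇒ V₂ = 30.1 L, P₂ = 367 kPa.
W = nRT ln(V₂/V₁) = 2.49×8.314×534×ln(3.69) = 14400 J.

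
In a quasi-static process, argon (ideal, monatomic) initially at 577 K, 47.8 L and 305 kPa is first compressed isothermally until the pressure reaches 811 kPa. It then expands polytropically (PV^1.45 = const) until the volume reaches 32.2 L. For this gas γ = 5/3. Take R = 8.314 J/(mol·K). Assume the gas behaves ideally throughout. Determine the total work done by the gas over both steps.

n = P₁V₁/(RT₁) = 305×47.8/(8.314×577) = 3.04 mol.
Step 1 — Isothermal: T stays 577 K; PV = const ⇒ V₂ = 18.0 L, P₂ = 811 kPa.
ΔU = 0 (ideal gas, T constant).
W = nRT ln(V₂/V₁) = 3.04×8.314×577×ln(0.376) = -14300 J.
Q = ΔU + W = -14300 J.
State after step 1: P = 811 kPa, V = 18.0 L, T = 577 K.
Step 2 — Polytropic n=1.45: T₂ = T₁(V₁/V₂)^(n−1) = 577×(0.558)^0.45 = 444 K; P₂ = P₁(V₁/V₂)^n = 348 kPa.
W = (P₁V₁−P₂V₂)/(n−1) = (811×18.0−348×32.2)/0.45 = 7470 J.
ΔU = nCvΔT = 3.04×12.5×(444−577) = -5050 J.
Q = ΔU + W = 2430 J.
Net over both steps: W = -6780 J, Q = -11800 J, ΔU = -5050 J.

-6780 J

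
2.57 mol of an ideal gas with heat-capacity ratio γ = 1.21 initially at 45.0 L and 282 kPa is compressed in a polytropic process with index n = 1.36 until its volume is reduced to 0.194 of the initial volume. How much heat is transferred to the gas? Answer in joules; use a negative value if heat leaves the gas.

T₁ = P₁V₁/(nR) = 282×45.0/(2.57×8.314) = 594 K.
Polytropic n=1.36: T₂ = T₁(V₁/V₂)^(n−1) = 594×(5.15)^0.36 = 1070 K; P₂ = P₁(V₁/V₂)^n = 2620 kPa.
W = (P₁V₁−P₂V₂)/(n−1) = (282×45.0−2620×8.73)/0.36 = -28400 J.
ΔU = nCvΔT = 2.57×39.6×(1070−594) = 48600 J.
Q = ΔU + W = 20300 J.

20300 J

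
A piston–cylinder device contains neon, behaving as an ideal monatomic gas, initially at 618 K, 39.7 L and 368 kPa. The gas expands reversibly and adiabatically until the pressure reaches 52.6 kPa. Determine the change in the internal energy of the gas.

-11900 J

n = P₁V₁/(RT₁) = 368×39.7/(8.314×618) = 2.84 mol.
Adiabatic: T₂/T₁ = (P₂/P₁)^((γ−1)/γ) ⇒ T₂ = 618×(0.143)^0.400 = 284 K; V₂ = 128 L.
For an ideal gas ΔU = nCvΔT with Cv = (3/2)R = 12.5 J/(mol·K).
ΔU = 2.84×12.5×(284−618) = -11900 J.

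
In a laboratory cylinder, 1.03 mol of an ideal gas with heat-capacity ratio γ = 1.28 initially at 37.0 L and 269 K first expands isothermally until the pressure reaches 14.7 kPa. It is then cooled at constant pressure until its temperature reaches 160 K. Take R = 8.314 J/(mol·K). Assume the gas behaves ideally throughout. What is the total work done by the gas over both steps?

2390 J

P₁ = nRT₁/V₁ = 1.03×8.314×269/37.0 = 62.3 kPa.
Step 1 — Isothermal: T stays 269 K; PV = const ⇒ V₂ = 157 L, P₂ = 14.7 kPa.
ΔU = 0 (ideal gas, T constant).
W = nRT ln(V₂/V₁) = 1.03×8.314×269×ln(4.24) = 3330 J.
Q = ΔU + W = 3330 J.
State after step 1: P = 14.7 kPa, V = 157 L, T = 269 K.
Step 2 — Isobaric: P stays 14.7 kPa; V/T = const ⇒ T₂ = 160 K, V₂ = 93.2 L.
W = PΔV = 14.7×(93.2−157) kPa·L = -933 J.
ΔU = nCvΔT = 1.03×29.7×(160−269) = -3330 J.
Q = ΔU + W = nCpΔT = -4270 J.
Net over both steps: W = 2390 J, Q = -942 J, ΔU = -3330 J.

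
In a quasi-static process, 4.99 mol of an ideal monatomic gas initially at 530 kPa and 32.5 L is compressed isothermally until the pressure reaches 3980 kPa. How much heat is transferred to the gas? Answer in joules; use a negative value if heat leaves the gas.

T₁ = P₁V₁/(nR) = 530×32.5/(4.99×8.314) = 415 K.
Isothermal: T stays 415 K; PV = const ⇒ V₂ = 4.33 L, P₂ = 3980 kPa.
ΔU = 0 (ideal gas, T constant).
W = nRT ln(V₂/V₁) = 4.99×8.314×415×ln(0.133) = -34700 J.
Q = ΔU + W = -34700 J.

-34700 J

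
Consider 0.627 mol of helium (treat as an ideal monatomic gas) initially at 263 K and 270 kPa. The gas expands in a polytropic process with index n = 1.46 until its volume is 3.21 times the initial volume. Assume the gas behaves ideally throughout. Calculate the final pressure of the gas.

49.2 kPa

V₁ = nRT₁/P₁ = 0.627×8.314×263/270 = 5.08 L.
Polytropic n=1.46: T₂ = T₁(V₁/V₂)^(n−1) = 263×(0.312)^0.46 = 154 K; P₂ = P₁(V₁/V₂)^n = 49.2 kPa.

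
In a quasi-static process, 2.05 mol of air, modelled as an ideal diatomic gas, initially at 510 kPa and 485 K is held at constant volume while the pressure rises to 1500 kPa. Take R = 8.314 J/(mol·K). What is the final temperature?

1430 K

V₁ = nRT₁/P₁ = 2.05×8.314×485/510 = 16.2 L.
Isochoric: V stays 16.2 L; P/T = const ⇒ T₂ = 1430 K, P₂ = 1500 kPa.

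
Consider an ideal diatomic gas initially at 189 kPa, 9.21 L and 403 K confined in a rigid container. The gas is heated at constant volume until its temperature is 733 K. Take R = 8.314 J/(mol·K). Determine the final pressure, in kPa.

344 kPa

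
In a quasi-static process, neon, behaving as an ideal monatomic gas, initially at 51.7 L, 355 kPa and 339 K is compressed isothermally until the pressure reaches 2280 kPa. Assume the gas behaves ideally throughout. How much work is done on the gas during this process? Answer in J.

n = P₁V₁/(RT₁) = 355×51.7/(8.314×339) = 6.51 mol.
Isothermal: T stays 339 K; PV = const ⇒ V₂ = 8.05 L, P₂ = 2280 kPa.
W = nRT ln(V₂/V₁) = 6.51×8.314×339×ln(0.156) = -34100 J.
Work done on the gas = −W_by = 34100 J.

34100 J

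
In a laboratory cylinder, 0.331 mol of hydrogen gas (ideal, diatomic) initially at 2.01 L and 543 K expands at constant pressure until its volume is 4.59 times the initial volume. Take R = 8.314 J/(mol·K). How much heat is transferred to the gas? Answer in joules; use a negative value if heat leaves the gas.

P₁ = nRT₁/V₁ = 0.331×8.314×543/2.01 = 743 kPa.
Isobaric: P stays 743 kPa; V/T = const ⇒ T₂ = 2490 K, V₂ = 9.23 L.
W = PΔV = 743×(9.23−2.01) kPa·L = 5360 J.
ΔU = nCvΔT = 0.331×20.8×(2490−543) = 13400 J.
Q = ΔU + W = nCpΔT = 18800 J.

18800 J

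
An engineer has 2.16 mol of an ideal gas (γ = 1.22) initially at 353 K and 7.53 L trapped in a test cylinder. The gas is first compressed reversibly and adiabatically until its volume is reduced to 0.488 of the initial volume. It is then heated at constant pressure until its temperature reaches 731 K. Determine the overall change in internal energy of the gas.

30900 J

P₁ = nRT₁/V₁ = 2.16×8.314×353/7.53 = 842 kPa.
Step 1 — Adiabatic: TV^(γ−1) = const ⇒ T₂ = 353×(2.05)^0.220 = 413 K; PV^γ = const ⇒ P₂ = 2020 kPa.
ΔU = nCvΔT = 2.16×37.8×(413−353) = 4930 J.
Q = 0 for an adiabatic process, so W = −ΔU = -4930 J.
State after step 1: P = 2020 kPa, V = 3.67 L, T = 413 K.
Step 2 — Isobaric: P stays 2020 kPa; V/T = const ⇒ T₂ = 731 K, V₂ = 6.50 L.
W = PΔV = 2020×(6.50−3.67) kPa·L = 5700 J.
ΔU = nCvΔT = 2.16×37.8×(731−413) = 25900 J.
Q = ΔU + W = nCpΔT = 31600 J.
Net over both steps: W = 778 J, Q = 31600 J, ΔU = 30900 J.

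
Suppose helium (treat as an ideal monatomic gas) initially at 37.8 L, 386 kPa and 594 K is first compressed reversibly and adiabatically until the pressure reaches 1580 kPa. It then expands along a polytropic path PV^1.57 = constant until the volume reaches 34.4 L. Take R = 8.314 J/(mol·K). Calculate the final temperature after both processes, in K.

n = P₁V₁/(RT₁) = 386×37.8/(8.314×594) = 2.95 mol.
Step 1 — Adiabatic: T₂/T₁ = (P₂/P₁)^((γ−1)/γ) ⇒ T₂ = 594×(4.09)^0.400 = 1040 K; V₂ = 16.2 L.
ΔU = nCvΔT = 2.95×12.5×(1040−594) = 16600 J.
Q = 0 for an adiabatic process, so W = −ΔU = -16600 J.
State after step 1: P = 1580 kPa, V = 16.2 L, T = 1040 K.
Step 2 — Polytropic n=1.57: T₂ = T₁(V₁/V₂)^(n−1) = 1040×(0.472)^0.57 = 680 K; P₂ = P₁(V₁/V₂)^n = 486 kPa.
W = (P₁V₁−P₂V₂)/(n−1) = (1580×16.2−486×34.4)/0.57 = 15700 J.
ΔU = nCvΔT = 2.95×12.5×(680−1040) = -13400 J.
Q = ΔU + W = 2270 J.
Net over both steps: W = -903 J, Q = 2270 J, ΔU = 3180 J.

680 K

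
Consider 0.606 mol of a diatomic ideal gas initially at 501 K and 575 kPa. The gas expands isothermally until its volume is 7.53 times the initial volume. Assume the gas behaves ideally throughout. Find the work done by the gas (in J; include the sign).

5100 J

V₁ = nRT₁/P₁ = 0.606×8.314×501/575 = 4.39 L.
Isothermal: T stays 501 K; PV = const ⇒ V₂ = 33.1 L, P₂ = 76.4 kPa.
W = nRT ln(V₂/V₁) = 0.606×8.314×501×ln(7.53) = 5100 J.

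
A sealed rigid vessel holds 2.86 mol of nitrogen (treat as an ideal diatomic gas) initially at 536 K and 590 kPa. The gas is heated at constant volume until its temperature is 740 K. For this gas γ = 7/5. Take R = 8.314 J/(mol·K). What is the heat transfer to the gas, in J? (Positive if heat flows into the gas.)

12100 J

V₁ = nRT₁/P₁ = 2.86×8.314×536/590 = 21.6 L.
Isochoric: V stays 21.6 L; P/T = const ⇒ T₂ = 740 K, P₂ = 815 kPa.
W = 0 (no volume change).
ΔU = nCvΔT = 2.86×20.8×(740−536) = 12100 J.
Q = ΔU = 12100 J.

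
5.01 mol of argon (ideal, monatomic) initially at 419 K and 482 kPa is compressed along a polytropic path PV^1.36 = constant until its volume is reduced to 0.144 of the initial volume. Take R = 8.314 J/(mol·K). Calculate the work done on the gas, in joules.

V₁ = nRT₁/P₁ = 5.01×8.314×419/482 = 36.2 L.
Polytropic n=1.36: T₂ = T₁(V₁/V₂)^(n−1) = 419×(6.94)^0.36 = 842 K; P₂ = P₁(V₁/V₂)^n = 6720 kPa.
W = (P₁V₁−P₂V₂)/(n−1) = (482×36.2−6720×5.21)/0.36 = -48900 J.
Work done on the gas = −W_by = 48900 J.

48900 J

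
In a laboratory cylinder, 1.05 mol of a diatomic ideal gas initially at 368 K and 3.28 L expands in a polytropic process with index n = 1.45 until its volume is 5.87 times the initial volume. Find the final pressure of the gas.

75.2 kPa

P₁ = nRT₁/V₁ = 1.05×8.314×368/3.28 = 979 kPa.
Polytropic n=1.45: T₂ = T₁(V₁/V₂)^(n−1) = 368×(0.170)^0.45 = 166 K; P₂ = P₁(V₁/V₂)^n = 75.2 kPa.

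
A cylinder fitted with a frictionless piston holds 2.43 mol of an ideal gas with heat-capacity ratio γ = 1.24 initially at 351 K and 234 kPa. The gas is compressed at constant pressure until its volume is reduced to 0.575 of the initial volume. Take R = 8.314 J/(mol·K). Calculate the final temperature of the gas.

V₁ = nRT₁/P₁ = 2.43×8.314×351/234 = 30.3 L.
Isobaric: P stays 234 kPa; V/T = const ⇒ T₂ = 202 K, V₂ = 17.4 L.

202 K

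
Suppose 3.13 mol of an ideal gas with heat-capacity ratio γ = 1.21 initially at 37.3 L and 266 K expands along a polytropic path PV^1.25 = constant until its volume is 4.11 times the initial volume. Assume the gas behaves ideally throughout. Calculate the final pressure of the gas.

P₁ = nRT₁/V₁ = 3.13×8.314×266/37.3 = 186 kPa.
Polytropic n=1.25: T₂ = T₁(V₁/V₂)^(n−1) = 266×(0.243)^0.25 = 187 K; P₂ = P₁(V₁/V₂)^n = 31.7 kPa.

31.7 kPa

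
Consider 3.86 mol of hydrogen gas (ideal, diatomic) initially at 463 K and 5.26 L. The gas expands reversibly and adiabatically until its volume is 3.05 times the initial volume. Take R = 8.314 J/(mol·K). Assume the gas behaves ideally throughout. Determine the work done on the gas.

P₁ = nRT₁/V₁ = 3.86×8.314×463/5.26 = 2820 kPa.
Adiabatic: TV^(γ−1) = const ⇒ T₂ = 463×(0.328)^0.400 = 296 K; PV^γ = const ⇒ P₂ = 593 kPa.
ΔU = nCvΔT = 3.86×20.8×(296−463) = -13400 J.
Q = 0 for an adiabatic process, so W = −ΔU = 13400 J.
Work done on the gas = −W_by = -13400 J.

-13400 J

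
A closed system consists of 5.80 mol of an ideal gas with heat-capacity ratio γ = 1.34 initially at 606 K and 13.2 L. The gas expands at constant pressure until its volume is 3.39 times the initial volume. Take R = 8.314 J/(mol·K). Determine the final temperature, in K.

2050 K

P₁ = nRT₁/V₁ = 5.80×8.314×606/13.2 = 2210 kPa.
Isobaric: P stays 2210 kPa; V/T = const ⇒ T₂ = 2050 K, V₂ = 44.7 L.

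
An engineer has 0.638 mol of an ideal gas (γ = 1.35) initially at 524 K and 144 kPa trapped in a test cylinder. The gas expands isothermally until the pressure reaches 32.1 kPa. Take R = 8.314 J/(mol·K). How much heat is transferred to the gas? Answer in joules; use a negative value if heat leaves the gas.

V₁ = nRT₁/P₁ = 0.638×8.314×524/144 = 19.3 L.
Isothermal: T stays 524 K; PV = const ⇒ V₂ = 86.6 L, P₂ = 32.1 kPa.
ΔU = 0 (ideal gas, T constant).
W = nRT ln(V₂/V₁) = 0.638×8.314×524×ln(4.49) = 4170 J.
Q = ΔU + W = 4170 J.

4170 J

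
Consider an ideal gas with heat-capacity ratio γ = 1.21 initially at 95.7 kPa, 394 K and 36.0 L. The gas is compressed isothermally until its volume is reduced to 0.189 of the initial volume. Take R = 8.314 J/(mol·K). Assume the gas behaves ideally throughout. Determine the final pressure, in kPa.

Isothermal: T stays 394 K; PV = const ⇒ V₂ = 6.80 L, P₂ = 506 kPa.

506 kPa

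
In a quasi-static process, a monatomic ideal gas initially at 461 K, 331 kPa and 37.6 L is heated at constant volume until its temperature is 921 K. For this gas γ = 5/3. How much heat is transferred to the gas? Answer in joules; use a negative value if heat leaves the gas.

n = P₁V₁/(RT₁) = 331×37.6/(8.314×461) = 3.25 mol.
Isochoric: V stays 37.6 L; P/T = const ⇒ T₂ = 921 K, P₂ = 661 kPa.
W = 0 (no volume change).
ΔU = nCvΔT = 3.25×12.5×(921−461) = 18600 J.
Q = ΔU = 18600 J.

18600 J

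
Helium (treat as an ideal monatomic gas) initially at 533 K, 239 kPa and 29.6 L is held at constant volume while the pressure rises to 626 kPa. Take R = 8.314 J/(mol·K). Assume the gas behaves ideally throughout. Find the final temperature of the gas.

Isochoric: V stays 29.6 L; P/T = const ⇒ T₂ = 1400 K, P₂ = 626 kPa.

1400 K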